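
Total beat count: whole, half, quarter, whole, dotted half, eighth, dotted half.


Beat values:
  whole = 4 beats
  half = 2 beats
  quarter = 1 beat
  whole = 4 beats
  dotted half = 3 beats
  eighth = 0.5 beats
  dotted half = 3 beats
Sum = 4 + 2 + 1 + 4 + 3 + 0.5 + 3
= 17.5 beats


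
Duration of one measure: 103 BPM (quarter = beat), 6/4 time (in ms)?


Solution.
Quarter-note beat duration = 60000 / 103 ms
Beats per measure (6/4) = 6
One measure = 6 × 60000 / 103 = 360000 / 103 ms
= 3495.1 ms


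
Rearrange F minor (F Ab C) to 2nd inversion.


Step by step:
Root position: F Ab C
2nd inversion: move root and 3rd up an octave
Bass note: C
Notes (bottom to top) = C F Ab


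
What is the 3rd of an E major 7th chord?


Reasoning:
Major 7th chord = root + major 3rd + perfect 5th + major 7th
Seventh chords stack in thirds, so the letter names are E-G-B-D
Root: E
Major 3rd above E: G#
Perfect 5th above E: B
Major 7th above E: D#
The 3rd = G#


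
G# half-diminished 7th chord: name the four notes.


Solution.
Half-diminished 7th chord = root + minor 3rd + diminished 5th + minor 7th
Seventh chords stack in thirds, so the letter names are G-B-D-F
Root: G#
Minor 3rd above G#: B
Diminished 5th above G#: D
Minor 7th above G#: F#
Chord = G# B D F#


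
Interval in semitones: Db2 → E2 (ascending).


Step by step:
Absolute semitone position = octave×12 + chromatic position
Db2: 2×12 + 1 = 25
E2: 2×12 + 4 = 28
Difference = 28 - 25 = 3
= 3 semitones


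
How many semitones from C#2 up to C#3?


Working:
Absolute semitone position = octave×12 + chromatic position
C#2: 2×12 + 1 = 25
C#3: 3×12 + 1 = 37
Difference = 37 - 25 = 12
= 12 semitones


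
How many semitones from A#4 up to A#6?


Solution.
Absolute semitone position = octave×12 + chromatic position
A#4: 4×12 + 10 = 58
A#6: 6×12 + 10 = 82
Difference = 82 - 58 = 24
= 24 semitones


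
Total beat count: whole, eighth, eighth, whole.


Solution.
Beat values:
  whole = 4 beats
  eighth = 0.5 beats
  eighth = 0.5 beats
  whole = 4 beats
Sum = 4 + 0.5 + 0.5 + 4
= 9 beats


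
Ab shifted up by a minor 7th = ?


Working:
minor 7th: 7 letter names, 10 semitones
Letter: A + 6 → G
Pitch: Ab + 10 semitones, spelled as a G → Gb
= Gb


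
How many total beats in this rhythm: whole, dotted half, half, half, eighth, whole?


Beat values:
  whole = 4 beats
  dotted half = 3 beats
  half = 2 beats
  half = 2 beats
  eighth = 0.5 beats
  whole = 4 beats
Sum = 4 + 3 + 2 + 2 + 0.5 + 4
= 15.5 beats


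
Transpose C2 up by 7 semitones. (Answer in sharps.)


Let's work it out.
C2: chromatic position 0 in octave 2 → absolute = 2×12 + 0 = 24
Transpose up 7: 24 + 7 = 31
31 = 2×12 + 7 → G in octave 2
Result = G2


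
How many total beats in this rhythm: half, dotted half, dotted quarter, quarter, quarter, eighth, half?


Reasoning:
Beat values:
  half = 2 beats
  dotted half = 3 beats
  dotted quarter = 1.5 beats
  quarter = 1 beat
  quarter = 1 beat
  eighth = 0.5 beats
  half = 2 beats
Sum = 2 + 3 + 1.5 + 1 + 1 + 0.5 + 2
= 11 beats


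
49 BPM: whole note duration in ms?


Let's work it out.
One quarter-note beat = 60000 / BPM = 60000 / 49 ms
Whole note = 4 × quarter note
Duration = 4 × 60000 / 49 = 240000 / 49
= 4898.0 ms


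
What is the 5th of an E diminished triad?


Let's work it out.
Diminished triad = root + minor 3rd (3 semitones) + diminished 5th (6 semitones)
A triad on E stacks thirds, so the chord tones use letter names E-G-B
Root: E
Minor 3rd above E: G
Diminished 5th above E: Bb
The 5th = Bb


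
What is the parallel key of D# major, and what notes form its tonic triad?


Parallel keys share the same tonic but differ in mode
D# major → parallel is D# minor
Tonic triad of D# minor = D# F# A#
= D# minor; triad = D# F# A#


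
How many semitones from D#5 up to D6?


Step by step:
Absolute semitone position = octave×12 + chromatic position
D#5: 5×12 + 3 = 63
D6: 6×12 + 2 = 74
Difference = 74 - 63 = 11
= 11 semitones


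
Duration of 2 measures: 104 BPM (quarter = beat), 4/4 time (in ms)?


Quarter-note beat duration = 60000 / 104 ms
Beats per measure (4/4) = 4
One measure = 4 × 60000 / 104 = 240000 / 104 ms
2 measures = 2 × 240000 / 104 = 480000 / 104
= 4615.4 ms


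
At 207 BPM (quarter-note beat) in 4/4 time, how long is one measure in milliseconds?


Working:
Quarter-note beat duration = 60000 / 207 ms
Beats per measure (4/4) = 4
One measure = 4 × 60000 / 207 = 240000 / 207 ms
= 1159.4 ms


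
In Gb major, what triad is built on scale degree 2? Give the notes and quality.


Gb major scale: Gb Ab Bb Cb Db Eb F
Diatonic triad on degree 2 stacks scale notes 2, 4, 6: Ab Cb Eb
Ab→Cb = 3 semitones; Ab→Eb = 7 semitones → minor triad
= Ab Cb Eb (minor)


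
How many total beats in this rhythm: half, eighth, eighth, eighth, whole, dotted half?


Working:
Beat values:
  half = 2 beats
  eighth = 0.5 beats
  eighth = 0.5 beats
  eighth = 0.5 beats
  whole = 4 beats
  dotted half = 3 beats
Sum = 2 + 0.5 + 0.5 + 0.5 + 4 + 3
= 10.5 beats


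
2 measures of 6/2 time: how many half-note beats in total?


Working:
Time signature 6/2: the bottom number 2 means the half note gets one count
The top number 6 means 6 half-note beats per measure
Total = 6 × 2 measures
= 12 half-note beats


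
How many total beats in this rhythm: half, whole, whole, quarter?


Step by step:
Beat values:
  half = 2 beats
  whole = 4 beats
  whole = 4 beats
  quarter = 1 beat
Sum = 2 + 4 + 4 + 1
= 11 beats


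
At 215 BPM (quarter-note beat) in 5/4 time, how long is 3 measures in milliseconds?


Solution.
Quarter-note beat duration = 60000 / 215 ms
Beats per measure (5/4) = 5
One measure = 5 × 60000 / 215 = 300000 / 215 ms
3 measures = 3 × 300000 / 215 = 900000 / 215
= 4186.0 ms


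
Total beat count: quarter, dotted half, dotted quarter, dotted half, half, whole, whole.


Beat values:
  quarter = 1 beat
  dotted half = 3 beats
  dotted quarter = 1.5 beats
  dotted half = 3 beats
  half = 2 beats
  whole = 4 beats
  whole = 4 beats
Sum = 1 + 3 + 1.5 + 3 + 2 + 4 + 4
= 18.5 beats


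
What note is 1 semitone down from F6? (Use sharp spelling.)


F6: chromatic position 5 in octave 6 → absolute = 6×12 + 5 = 77
Transpose down 1: 77 - 1 = 76
76 = 6×12 + 4 → E in octave 6
Result = E6


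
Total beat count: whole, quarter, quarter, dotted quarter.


Step by step:
Beat values:
  whole = 4 beats
  quarter = 1 beat
  quarter = 1 beat
  dotted quarter = 1.5 beats
Sum = 4 + 1 + 1 + 1.5
= 7.5 beats


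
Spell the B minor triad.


Reasoning:
Minor triad = root + minor 3rd (3 semitones) + perfect 5th (7 semitones)
A triad on B stacks thirds, so the chord tones use letter names B-D-F
Root: B
Minor 3rd above B: D
Perfect 5th above B: F#
Chord = B D F#


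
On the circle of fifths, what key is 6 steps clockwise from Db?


Let's work it out.
Each clockwise step on the circle of fifths moves up a perfect 5th
From Db: Db → Ab → Eb → Bb → F → C → G
= G


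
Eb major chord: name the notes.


Step by step:
Major triad = root + major 3rd (4 semitones) + perfect 5th (7 semitones)
A triad on Eb stacks thirds, so the chord tones use letter names E-G-B
Root: Eb
Major 3rd above Eb: G
Perfect 5th above Eb: Bb
Chord = Eb G Bb


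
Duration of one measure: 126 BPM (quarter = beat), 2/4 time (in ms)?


Reasoning:
Quarter-note beat duration = 60000 / 126 ms
Beats per measure (2/4) = 2
One measure = 2 × 60000 / 126 = 120000 / 126 ms
= 952.4 ms


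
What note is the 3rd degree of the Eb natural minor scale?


Solution.
Natural minor scale pattern: W-H-W-W-H-W-W (2-1-2-2-1-2-2 semitones)
Starting from Eb:
  Eb + 2 semitones → F
  F + 1 semitone → Gb
  Gb + 2 semitones → Ab
  Ab + 2 semitones → Bb
  Bb + 1 semitone → Cb
  Cb + 2 semitones → Db
  Db + 2 semitones → Eb
Scale: Eb F Gb Ab Bb Cb Db
Degree 3 = Gb


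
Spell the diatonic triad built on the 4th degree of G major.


Solution.
G major scale: G A B C D E F#
Diatonic triad on degree 4 stacks scale notes 4, 6, 1: C E G
C→E = 4 semitones; C→G = 7 semitones → major triad
= C E G (major)


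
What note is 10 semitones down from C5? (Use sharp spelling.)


Working:
C5: chromatic position 0 in octave 5 → absolute = 5×12 + 0 = 60
Transpose down 10: 60 - 10 = 50
50 = 4×12 + 2 → D in octave 4
Result = D4


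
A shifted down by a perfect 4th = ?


Reasoning:
perfect 4th: 4 letter names, 5 semitones
Letter: A - 3 → E
Pitch: A - 5 semitones, spelled as an E → E
= E


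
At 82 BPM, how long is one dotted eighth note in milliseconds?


Let's work it out.
One quarter-note beat = 60000 / BPM = 60000 / 82 ms
Dotted eighth note = 3/4 × quarter note
Duration = 3/4 × 60000 / 82 = 45000 / 82
= 548.8 ms


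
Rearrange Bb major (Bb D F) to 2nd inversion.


Working:
Root position: Bb D F
2nd inversion: move root and 3rd up an octave
Bass note: F
Notes (bottom to top) = F Bb D


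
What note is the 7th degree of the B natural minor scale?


Natural minor scale pattern: W-H-W-W-H-W-W (2-1-2-2-1-2-2 semitones)
Starting from B:
  B + 2 semitones → C#
  C# + 1 semitone → D
  D + 2 semitones → E
  E + 2 semitones → F#
  F# + 1 semitone → G
  G + 2 semitones → A
  A + 2 semitones → B
Scale: B C# D E F# G A
Degree 7 = A


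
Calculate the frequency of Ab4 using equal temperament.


f = 440 × 2^(n/12) where n = semitones from A4
Ab4: -1 semitones from A4
f = 440 × 2^(-1/12)
f = 415.30 Hz


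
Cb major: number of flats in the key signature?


Step by step:
Flat major keys: C(0), F(1), Bb(2), Eb(3), Ab(4), Db(5), Gb(6), Cb(7)
Cb major has 7 flats
Order of flats: Bb Eb Ab Db Gb Cb Fb → first 7: Bb, Eb, Ab, Db, Gb, Cb, Fb
= 7 flats


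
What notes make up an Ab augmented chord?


Augmented triad = root + major 3rd (4 semitones) + augmented 5th (8 semitones)
A triad on Ab stacks thirds, so the chord tones use letter names A-C-E
Root: Ab
Major 3rd above Ab: C
Augmented 5th above Ab: E
Chord = Ab C E


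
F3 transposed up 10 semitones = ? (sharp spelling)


Let's work it out.
F3: chromatic position 5 in octave 3 → absolute = 3×12 + 5 = 41
Transpose up 10: 41 + 10 = 51
51 = 4×12 + 3 → D# in octave 4
Result = D#4


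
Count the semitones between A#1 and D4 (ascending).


Reasoning:
Absolute semitone position = octave×12 + chromatic position
A#1: 1×12 + 10 = 22
D4: 4×12 + 2 = 50
Difference = 50 - 22 = 28
= 28 semitones


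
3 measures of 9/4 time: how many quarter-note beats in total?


Step by step:
Time signature 9/4: the bottom number 4 means the quarter note gets one count
The top number 9 means 9 quarter-note beats per measure
Total = 9 × 3 measures
= 27 quarter-note beats


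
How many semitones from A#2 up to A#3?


Absolute semitone position = octave×12 + chromatic position
A#2: 2×12 + 10 = 34
A#3: 3×12 + 10 = 46
Difference = 46 - 34 = 12
= 12 semitones


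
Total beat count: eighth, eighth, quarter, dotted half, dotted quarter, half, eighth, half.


Reasoning:
Beat values:
  eighth = 0.5 beats
  eighth = 0.5 beats
  quarter = 1 beat
  dotted half = 3 beats
  dotted quarter = 1.5 beats
  half = 2 beats
  eighth = 0.5 beats
  half = 2 beats
Sum = 0.5 + 0.5 + 1 + 3 + 1.5 + 2 + 0.5 + 2
= 11 beats


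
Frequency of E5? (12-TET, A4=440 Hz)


Let's work it out.
f = 440 × 2^(n/12) where n = semitones from A4
E5: 7 semitones from A4
f = 440 × 2^(7/12)
f = 659.26 Hz


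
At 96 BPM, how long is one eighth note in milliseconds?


One quarter-note beat = 60000 / BPM = 60000 / 96 ms
Eighth note = 1/2 × quarter note
Duration = 1/2 × 60000 / 96 = 30000 / 96
= 312.5 ms


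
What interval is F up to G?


Reasoning:
Letter names: F → G spans 2 letter names → a 2nd
Semitones: F → G = 2 half-steps
A 2nd of 2 semitones is a major 2nd
= major 2nd


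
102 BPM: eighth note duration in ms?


One quarter-note beat = 60000 / BPM = 60000 / 102 ms
Eighth note = 1/2 × quarter note
Duration = 1/2 × 60000 / 102 = 30000 / 102
= 294.1 ms


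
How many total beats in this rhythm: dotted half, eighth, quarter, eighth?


Reasoning:
Beat values:
  dotted half = 3 beats
  eighth = 0.5 beats
  quarter = 1 beat
  eighth = 0.5 beats
Sum = 3 + 0.5 + 1 + 0.5
= 5 beats


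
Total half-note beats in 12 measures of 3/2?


Working:
Time signature 3/2: the bottom number 2 means the half note gets one count
The top number 3 means 3 half-note beats per measure
Total = 3 × 12 measures
= 36 half-note beats


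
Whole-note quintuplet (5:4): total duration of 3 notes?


Let's work it out.
Quintuplet: 5 notes occupy the space of 4 whole notes
Space = 4 × 4 = 16 beats
Each quintuplet note = 16 / 5 = 16/5 beats
3 notes = 3 × 16/5 = 48/5
= 48/5 beats


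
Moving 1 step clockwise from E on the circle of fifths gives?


Working:
Each clockwise step on the circle of fifths moves up a perfect 5th
From E: E → B
= B


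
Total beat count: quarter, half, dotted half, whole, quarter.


Step by step:
Beat values:
  quarter = 1 beat
  half = 2 beats
  dotted half = 3 beats
  whole = 4 beats
  quarter = 1 beat
Sum = 1 + 2 + 3 + 4 + 1
= 11 beats


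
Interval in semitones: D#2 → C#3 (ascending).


Reasoning:
Absolute semitone position = octave×12 + chromatic position
D#2: 2×12 + 3 = 27
C#3: 3×12 + 1 = 37
Difference = 37 - 27 = 10
= 10 semitones


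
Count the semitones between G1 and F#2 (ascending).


Absolute semitone position = octave×12 + chromatic position
G1: 1×12 + 7 = 19
F#2: 2×12 + 6 = 30
Difference = 30 - 19 = 11
= 11 semitones


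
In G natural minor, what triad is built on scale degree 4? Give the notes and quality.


G natural minor scale: G A Bb C D Eb F
Diatonic triad on degree 4 stacks scale notes 4, 6, 1: C Eb G
C→Eb = 3 semitones; C→G = 7 semitones → minor triad
= C Eb G (minor)


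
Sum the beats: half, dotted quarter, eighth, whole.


Solution.
Beat values:
  half = 2 beats
  dotted quarter = 1.5 beats
  eighth = 0.5 beats
  whole = 4 beats
Sum = 2 + 1.5 + 0.5 + 4
= 8 beats


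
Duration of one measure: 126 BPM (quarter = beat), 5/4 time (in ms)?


Quarter-note beat duration = 60000 / 126 ms
Beats per measure (5/4) = 5
One measure = 5 × 60000 / 126 = 300000 / 126 ms
= 2381.0 ms


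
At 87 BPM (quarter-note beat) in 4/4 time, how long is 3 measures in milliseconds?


Working:
Quarter-note beat duration = 60000 / 87 ms
Beats per measure (4/4) = 4
One measure = 4 × 60000 / 87 = 240000 / 87 ms
3 measures = 3 × 240000 / 87 = 720000 / 87
= 8275.9 ms


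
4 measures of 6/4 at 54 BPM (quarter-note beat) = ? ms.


Step by step:
Quarter-note beat duration = 60000 / 54 ms
Beats per measure (6/4) = 6
One measure = 6 × 60000 / 54 = 360000 / 54 ms
4 measures = 4 × 360000 / 54 = 1440000 / 54
= 26666.7 ms


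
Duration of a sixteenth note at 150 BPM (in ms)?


Let's work it out.
One quarter-note beat = 60000 / BPM = 60000 / 150 ms
Sixteenth note = 1/4 × quarter note
Duration = 1/4 × 60000 / 150 = 15000 / 150
= 100.0 ms


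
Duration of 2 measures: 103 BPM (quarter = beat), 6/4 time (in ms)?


Solution.
Quarter-note beat duration = 60000 / 103 ms
Beats per measure (6/4) = 6
One measure = 6 × 60000 / 103 = 360000 / 103 ms
2 measures = 2 × 360000 / 103 = 720000 / 103
= 6990.3 ms


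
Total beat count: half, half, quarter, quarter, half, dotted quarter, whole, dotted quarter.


Reasoning:
Beat values:
  half = 2 beats
  half = 2 beats
  quarter = 1 beat
  quarter = 1 beat
  half = 2 beats
  dotted quarter = 1.5 beats
  whole = 4 beats
  dotted quarter = 1.5 beats
Sum = 2 + 2 + 1 + 1 + 2 + 1.5 + 4 + 1.5
= 15 beats


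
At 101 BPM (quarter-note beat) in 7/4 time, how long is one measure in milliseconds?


Solution.
Quarter-note beat duration = 60000 / 101 ms
Beats per measure (7/4) = 7
One measure = 7 × 60000 / 101 = 420000 / 101 ms
= 4158.4 ms


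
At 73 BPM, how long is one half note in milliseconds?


Let's work it out.
One quarter-note beat = 60000 / BPM = 60000 / 73 ms
Half note = 2 × quarter note
Duration = 2 × 60000 / 73 = 120000 / 73
= 1643.8 ms


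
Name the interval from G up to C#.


Letter names: G → C spans 4 letter names → a 4th
Semitones: G → C# = 6 half-steps
A 4th of 6 semitones is an augmented 4th
= augmented 4th


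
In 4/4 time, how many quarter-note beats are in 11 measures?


Time signature 4/4: the bottom number 4 means the quarter note gets one count
The top number 4 means 4 quarter-note beats per measure
Total = 4 × 11 measures
= 44 quarter-note beats


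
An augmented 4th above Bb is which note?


Let's work it out.
A 4th spans 4 letter names, so from B we land on E
An augmented 4th = 6 semitones above Bb
Spell E at that pitch: E
= E


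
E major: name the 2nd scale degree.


Solution.
Major scale pattern: W-W-H-W-W-W-H (2-2-1-2-2-2-1 semitones)
Starting from E:
  E + 2 semitones → F#
  F# + 2 semitones → G#
  G# + 1 semitone → A
  A + 2 semitones → B
  B + 2 semitones → C#
  C# + 2 semitones → D#
  D# + 1 semitone → E
Scale: E F# G# A B C# D#
Degree 2 = F#


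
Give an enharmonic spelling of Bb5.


Reasoning:
Enharmonic notes sound the same pitch but are spelled with different letter names
Bb and A# name the same pitch class
= A#5


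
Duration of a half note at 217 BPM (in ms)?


Solution.
One quarter-note beat = 60000 / BPM = 60000 / 217 ms
Half note = 2 × quarter note
Duration = 2 × 60000 / 217 = 120000 / 217
= 553.0 ms


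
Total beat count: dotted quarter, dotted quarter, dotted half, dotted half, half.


Reasoning:
Beat values:
  dotted quarter = 1.5 beats
  dotted quarter = 1.5 beats
  dotted half = 3 beats
  dotted half = 3 beats
  half = 2 beats
Sum = 1.5 + 1.5 + 3 + 3 + 2
= 11 beats


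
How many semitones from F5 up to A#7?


Reasoning:
Absolute semitone position = octave×12 + chromatic position
F5: 5×12 + 5 = 65
A#7: 7×12 + 10 = 94
Difference = 94 - 65 = 29
= 29 semitones


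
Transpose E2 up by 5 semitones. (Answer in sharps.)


E2: chromatic position 4 in octave 2 → absolute = 2×12 + 4 = 28
Transpose up 5: 28 + 5 = 33
33 = 2×12 + 9 → A in octave 2
Result = A2


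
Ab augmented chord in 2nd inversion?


Root position: Ab C E
2nd inversion: move root and 3rd up an octave
Bass note: E
Notes (bottom to top) = E Ab C


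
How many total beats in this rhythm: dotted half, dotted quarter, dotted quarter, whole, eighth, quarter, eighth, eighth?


Reasoning:
Beat values:
  dotted half = 3 beats
  dotted quarter = 1.5 beats
  dotted quarter = 1.5 beats
  whole = 4 beats
  eighth = 0.5 beats
  quarter = 1 beat
  eighth = 0.5 beats
  eighth = 0.5 beats
Sum = 3 + 1.5 + 1.5 + 4 + 0.5 + 1 + 0.5 + 0.5
= 12.5 beats


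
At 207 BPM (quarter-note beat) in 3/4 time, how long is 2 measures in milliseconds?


Solution.
Quarter-note beat duration = 60000 / 207 ms
Beats per measure (3/4) = 3
One measure = 3 × 60000 / 207 = 180000 / 207 ms
2 measures = 2 × 180000 / 207 = 360000 / 207
= 1739.1 ms


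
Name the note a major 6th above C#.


Step by step:
A 6th spans 6 letter names, so from C we land on A
A major 6th = 9 semitones above C#
Spell A at that pitch: A#
= A#


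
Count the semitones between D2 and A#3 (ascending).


Working:
Absolute semitone position = octave×12 + chromatic position
D2: 2×12 + 2 = 26
A#3: 3×12 + 10 = 46
Difference = 46 - 26 = 20
= 20 semitones


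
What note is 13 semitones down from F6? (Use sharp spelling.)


Let's work it out.
F6: chromatic position 5 in octave 6 → absolute = 6×12 + 5 = 77
Transpose down 13: 77 - 13 = 64
64 = 5×12 + 4 → E in octave 5
Result = E5


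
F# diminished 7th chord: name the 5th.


Step by step:
Diminished 7th chord = root + minor 3rd + diminished 5th + diminished 7th
Seventh chords stack in thirds, so the letter names are F-A-C-E
Root: F#
Minor 3rd above F#: A
Diminished 5th above F#: C
Diminished 7th above F#: Eb
The 5th = C


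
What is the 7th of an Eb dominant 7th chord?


Let's work it out.
Dominant 7th chord = root + major 3rd + perfect 5th + minor 7th
Seventh chords stack in thirds, so the letter names are E-G-B-D
Root: Eb
Major 3rd above Eb: G
Perfect 5th above Eb: Bb
Minor 7th above Eb: Db
The 7th = Db


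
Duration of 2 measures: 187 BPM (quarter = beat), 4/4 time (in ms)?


Solution.
Quarter-note beat duration = 60000 / 187 ms
Beats per measure (4/4) = 4
One measure = 4 × 60000 / 187 = 240000 / 187 ms
2 measures = 2 × 240000 / 187 = 480000 / 187
= 2566.8 ms


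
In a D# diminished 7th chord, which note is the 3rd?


Reasoning:
Diminished 7th chord = root + minor 3rd + diminished 5th + diminished 7th
Seventh chords stack in thirds, so the letter names are D-F-A-C
Root: D#
Minor 3rd above D#: F#
Diminished 5th above D#: A
Diminished 7th above D#: C
The 3rd = F#


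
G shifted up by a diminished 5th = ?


Solution.
diminished 5th: 5 letter names, 6 semitones
Letter: G + 4 → D
Pitch: G + 6 semitones, spelled as a D → Db
= Db


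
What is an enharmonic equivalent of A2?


Enharmonic notes sound the same pitch but are spelled with different letter names
A and Bbb name the same pitch class
= Bbb2


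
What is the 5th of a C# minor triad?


Working:
Minor triad = root + minor 3rd (3 semitones) + perfect 5th (7 semitones)
A triad on C# stacks thirds, so the chord tones use letter names C-E-G
Root: C#
Minor 3rd above C#: E
Perfect 5th above C#: G#
The 5th = G#


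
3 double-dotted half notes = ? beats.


Step by step:
Base half note = 2 beats
Dot 1 adds half the previous value: +1
Dot 2 adds half the previous value: +1/2
One double-dotted half = 2 + 1 + 1/2 = 7/2
3 of them = 3 × 7/2 = 21/2
= 21/2 beats


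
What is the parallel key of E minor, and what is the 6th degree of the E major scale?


Step by step:
Parallel keys share the same tonic but differ in mode
E minor → parallel is E major
E major scale: E F# G# A B C# D#
= E major; 6th degree = C#


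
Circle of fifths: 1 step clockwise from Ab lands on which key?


Each clockwise step on the circle of fifths moves up a perfect 5th
From Ab: Ab → Eb
= Eb


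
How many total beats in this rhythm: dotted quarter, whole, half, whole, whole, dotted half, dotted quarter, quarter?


Step by step:
Beat values:
  dotted quarter = 1.5 beats
  whole = 4 beats
  half = 2 beats
  whole = 4 beats
  whole = 4 beats
  dotted half = 3 beats
  dotted quarter = 1.5 beats
  quarter = 1 beat
Sum = 1.5 + 4 + 2 + 4 + 4 + 3 + 1.5 + 1
= 21 beats


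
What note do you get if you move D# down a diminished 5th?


Solution.
diminished 5th: 5 letter names, 6 semitones
Letter: D - 4 → G
Pitch: D# - 6 semitones, spelled as a G → G##
= G##


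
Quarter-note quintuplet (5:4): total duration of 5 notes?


Working:
Quintuplet: 5 notes occupy the space of 4 quarter notes
Space = 4 × 1 = 4 beats
Each quintuplet note = 4 / 5 = 4/5 beats
5 notes = 5 × 4/5 = 4
= 4 beats


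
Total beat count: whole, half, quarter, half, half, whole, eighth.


Beat values:
  whole = 4 beats
  half = 2 beats
  quarter = 1 beat
  half = 2 beats
  half = 2 beats
  whole = 4 beats
  eighth = 0.5 beats
Sum = 4 + 2 + 1 + 2 + 2 + 4 + 0.5
= 15.5 beats


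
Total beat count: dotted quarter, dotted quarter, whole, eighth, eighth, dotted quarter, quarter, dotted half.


Working:
Beat values:
  dotted quarter = 1.5 beats
  dotted quarter = 1.5 beats
  whole = 4 beats
  eighth = 0.5 beats
  eighth = 0.5 beats
  dotted quarter = 1.5 beats
  quarter = 1 beat
  dotted half = 3 beats
Sum = 1.5 + 1.5 + 4 + 0.5 + 0.5 + 1.5 + 1 + 3
= 13.5 beats


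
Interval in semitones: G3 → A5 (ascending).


Let's work it out.
Absolute semitone position = octave×12 + chromatic position
G3: 3×12 + 7 = 43
A5: 5×12 + 9 = 69
Difference = 69 - 43 = 26
= 26 semitones


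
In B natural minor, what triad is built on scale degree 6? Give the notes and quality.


Reasoning:
B natural minor scale: B C# D E F# G A
Diatonic triad on degree 6 stacks scale notes 6, 1, 3: G B D
G→B = 4 semitones; G→D = 7 semitones → major triad
= G B D (major)


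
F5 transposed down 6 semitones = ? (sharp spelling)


Let's work it out.
F5: chromatic position 5 in octave 5 → absolute = 5×12 + 5 = 65
Transpose down 6: 65 - 6 = 59
59 = 4×12 + 11 → B in octave 4
Result = B4


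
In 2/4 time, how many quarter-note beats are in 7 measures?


Step by step:
Time signature 2/4: the bottom number 4 means the quarter note gets one count
The top number 2 means 2 quarter-note beats per measure
Total = 2 × 7 measures
= 14 quarter-note beats


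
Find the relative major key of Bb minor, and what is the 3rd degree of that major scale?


Working:
The relative major shares the key signature and is a minor 3rd above the minor tonic
A minor 3rd above Bb is Db
→ relative major of Bb minor is Db major
Db major scale: Db Eb F Gb Ab Bb C
= Db major; 3rd degree = F


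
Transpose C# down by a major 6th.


Working:
major 6th: 6 letter names, 9 semitones
Letter: C - 5 → E
Pitch: C# - 9 semitones, spelled as an E → E
= E


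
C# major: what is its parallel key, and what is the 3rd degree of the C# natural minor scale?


Parallel keys share the same tonic but differ in mode
C# major → parallel is C# minor
C# natural minor scale: C# D# E F# G# A B
= C# minor; 3rd degree = E


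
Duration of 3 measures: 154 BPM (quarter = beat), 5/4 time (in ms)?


Step by step:
Quarter-note beat duration = 60000 / 154 ms
Beats per measure (5/4) = 5
One measure = 5 × 60000 / 154 = 300000 / 154 ms
3 measures = 3 × 300000 / 154 = 900000 / 154
= 5844.2 ms


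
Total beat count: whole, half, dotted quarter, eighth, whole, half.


Working:
Beat values:
  whole = 4 beats
  half = 2 beats
  dotted quarter = 1.5 beats
  eighth = 0.5 beats
  whole = 4 beats
  half = 2 beats
Sum = 4 + 2 + 1.5 + 0.5 + 4 + 2
= 14 beats


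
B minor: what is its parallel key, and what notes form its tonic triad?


Reasoning:
Parallel keys share the same tonic but differ in mode
B minor → parallel is B major
Tonic triad of B major = B D# F#
= B major; triad = B D# F#


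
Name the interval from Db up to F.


Step by step:
Letter names: D → F spans 3 letter names → a 3rd
Semitones: Db → F = 4 half-steps
A 3rd of 4 semitones is a major 3rd
= major 3rd


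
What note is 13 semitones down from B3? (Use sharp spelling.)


Working:
B3: chromatic position 11 in octave 3 → absolute = 3×12 + 11 = 47
Transpose down 13: 47 - 13 = 34
34 = 2×12 + 10 → A# in octave 2
Result = A#2


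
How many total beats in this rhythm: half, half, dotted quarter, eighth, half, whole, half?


Working:
Beat values:
  half = 2 beats
  half = 2 beats
  dotted quarter = 1.5 beats
  eighth = 0.5 beats
  half = 2 beats
  whole = 4 beats
  half = 2 beats
Sum = 2 + 2 + 1.5 + 0.5 + 2 + 4 + 2
= 14 beats


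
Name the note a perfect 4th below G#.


A 4th spans 4 letter names, so from G we land on D
A perfect 4th = 5 semitones below G#
Spell D at that pitch: D#
= D#


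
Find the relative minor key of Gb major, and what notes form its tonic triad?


Step by step:
The relative minor shares the major's key signature and starts on its 6th degree
6th degree = a major 6th above the tonic; a major 6th above Gb is Eb
→ relative minor of Gb major is Eb minor
Tonic triad of Eb minor = root + minor 3rd + perfect 5th = Eb Gb Bb
= Eb minor; triad = Eb Gb Bb


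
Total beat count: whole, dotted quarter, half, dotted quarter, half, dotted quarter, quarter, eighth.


Solution.
Beat values:
  whole = 4 beats
  dotted quarter = 1.5 beats
  half = 2 beats
  dotted quarter = 1.5 beats
  half = 2 beats
  dotted quarter = 1.5 beats
  quarter = 1 beat
  eighth = 0.5 beats
Sum = 4 + 1.5 + 2 + 1.5 + 2 + 1.5 + 1 + 0.5
= 14 beats


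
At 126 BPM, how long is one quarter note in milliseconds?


Working:
One quarter-note beat = 60000 / BPM = 60000 / 126 ms
Duration = 60000 / 126
= 476.2 ms


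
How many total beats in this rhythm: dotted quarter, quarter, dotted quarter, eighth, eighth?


Working:
Beat values:
  dotted quarter = 1.5 beats
  quarter = 1 beat
  dotted quarter = 1.5 beats
  eighth = 0.5 beats
  eighth = 0.5 beats
Sum = 1.5 + 1 + 1.5 + 0.5 + 0.5
= 5 beats


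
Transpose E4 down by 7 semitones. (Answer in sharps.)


Solution.
E4: chromatic position 4 in octave 4 → absolute = 4×12 + 4 = 52
Transpose down 7: 52 - 7 = 45
45 = 3×12 + 9 → A in octave 3
Result = A3


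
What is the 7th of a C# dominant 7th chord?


Step by step:
Dominant 7th chord = root + major 3rd + perfect 5th + minor 7th
Seventh chords stack in thirds, so the letter names are C-E-G-B
Root: C#
Major 3rd above C#: E#
Perfect 5th above C#: G#
Minor 7th above C#: B
The 7th = B


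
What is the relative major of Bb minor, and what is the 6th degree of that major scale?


Working:
The relative major shares the key signature and is a minor 3rd above the minor tonic
A minor 3rd above Bb is Db
→ relative major of Bb minor is Db major
Db major scale: Db Eb F Gb Ab Bb C
= Db major; 6th degree = Bb


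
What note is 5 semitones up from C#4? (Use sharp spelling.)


Reasoning:
C#4: chromatic position 1 in octave 4 → absolute = 4×12 + 1 = 49
Transpose up 5: 49 + 5 = 54
54 = 4×12 + 6 → F# in octave 4
Result = F#4


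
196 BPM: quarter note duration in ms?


Step by step:
One quarter-note beat = 60000 / BPM = 60000 / 196 ms
Duration = 60000 / 196
= 306.1 ms


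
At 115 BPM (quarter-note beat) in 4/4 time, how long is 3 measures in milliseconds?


Let's work it out.
Quarter-note beat duration = 60000 / 115 ms
Beats per measure (4/4) = 4
One measure = 4 × 60000 / 115 = 240000 / 115 ms
3 measures = 3 × 240000 / 115 = 720000 / 115
= 6260.9 ms


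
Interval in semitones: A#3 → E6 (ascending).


Step by step:
Absolute semitone position = octave×12 + chromatic position
A#3: 3×12 + 10 = 46
E6: 6×12 + 4 = 76
Difference = 76 - 46 = 30
= 30 semitones


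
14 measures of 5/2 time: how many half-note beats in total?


Let's work it out.
Time signature 5/2: the bottom number 2 means the half note gets one count
The top number 5 means 5 half-note beats per measure
Total = 5 × 14 measures
= 70 half-note beats


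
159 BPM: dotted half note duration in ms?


Step by step:
One quarter-note beat = 60000 / BPM = 60000 / 159 ms
Dotted half note = 3 × quarter note
Duration = 3 × 60000 / 159 = 180000 / 159
= 1132.1 ms


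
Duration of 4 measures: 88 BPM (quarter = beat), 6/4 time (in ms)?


Let's work it out.
Quarter-note beat duration = 60000 / 88 ms
Beats per measure (6/4) = 6
One measure = 6 × 60000 / 88 = 360000 / 88 ms
4 measures = 4 × 360000 / 88 = 1440000 / 88
= 16363.6 ms


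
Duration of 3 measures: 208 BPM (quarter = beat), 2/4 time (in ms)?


Solution.
Quarter-note beat duration = 60000 / 208 ms
Beats per measure (2/4) = 2
One measure = 2 × 60000 / 208 = 120000 / 208 ms
3 measures = 3 × 120000 / 208 = 360000 / 208
= 1730.8 ms


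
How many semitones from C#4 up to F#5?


Reasoning:
Absolute semitone position = octave×12 + chromatic position
C#4: 4×12 + 1 = 49
F#5: 5×12 + 6 = 66
Difference = 66 - 49 = 17
= 17 semitones


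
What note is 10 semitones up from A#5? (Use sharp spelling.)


Step by step:
A#5: chromatic position 10 in octave 5 → absolute = 5×12 + 10 = 70
Transpose up 10: 70 + 10 = 80
80 = 6×12 + 8 → G# in octave 6
Result = G#6


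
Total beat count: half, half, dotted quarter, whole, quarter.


Working:
Beat values:
  half = 2 beats
  half = 2 beats
  dotted quarter = 1.5 beats
  whole = 4 beats
  quarter = 1 beat
Sum = 2 + 2 + 1.5 + 4 + 1
= 10.5 beats


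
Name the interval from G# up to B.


Letter names: G → B spans 3 letter names → a 3rd
Semitones: G# → B = 3 half-steps
A 3rd of 3 semitones is a minor 3rd
= minor 3rd


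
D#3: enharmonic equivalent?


Working:
Enharmonic notes sound the same pitch but are spelled with different letter names
D# and Eb name the same pitch class
= Eb3


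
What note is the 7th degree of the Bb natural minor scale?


Working:
Natural minor scale pattern: W-H-W-W-H-W-W (2-1-2-2-1-2-2 semitones)
Starting from Bb:
  Bb + 2 semitones → C
  C + 1 semitone → Db
  Db + 2 semitones → Eb
  Eb + 2 semitones → F
  F + 1 semitone → Gb
  Gb + 2 semitones → Ab
  Ab + 2 semitones → Bb
Scale: Bb C Db Eb F Gb Ab
Degree 7 = Ab


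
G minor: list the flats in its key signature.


Solution.
Flat minor keys: A(0), D(1), G(2), C(3), F(4), Bb(5), Eb(6), Ab(7)
G minor has 2 flats
Order of flats: Bb Eb Ab Db Gb Cb Fb → first 2: Bb, Eb
= Bb, Eb


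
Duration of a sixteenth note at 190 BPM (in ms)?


Reasoning:
One quarter-note beat = 60000 / BPM = 60000 / 190 ms
Sixteenth note = 1/4 × quarter note
Duration = 1/4 × 60000 / 190 = 15000 / 190
= 78.9 ms


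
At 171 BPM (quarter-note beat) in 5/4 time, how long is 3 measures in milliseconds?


Quarter-note beat duration = 60000 / 171 ms
Beats per measure (5/4) = 5
One measure = 5 × 60000 / 171 = 300000 / 171 ms
3 measures = 3 × 300000 / 171 = 900000 / 171
= 5263.2 ms


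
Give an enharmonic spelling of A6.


Let's work it out.
Enharmonic notes sound the same pitch but are spelled with different letter names
A and Bbb name the same pitch class
= Bbb6


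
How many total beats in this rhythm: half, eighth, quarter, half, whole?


Solution.
Beat values:
  half = 2 beats
  eighth = 0.5 beats
  quarter = 1 beat
  half = 2 beats
  whole = 4 beats
Sum = 2 + 0.5 + 1 + 2 + 4
= 9.5 beats


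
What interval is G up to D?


Letter names: G → D spans 5 letter names → a 5th
Semitones: G → D = 7 half-steps
A 5th of 7 semitones is a perfect 5th
= perfect 5th


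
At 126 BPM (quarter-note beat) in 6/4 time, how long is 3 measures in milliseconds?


Quarter-note beat duration = 60000 / 126 ms
Beats per measure (6/4) = 6
One measure = 6 × 60000 / 126 = 360000 / 126 ms
3 measures = 3 × 360000 / 126 = 1080000 / 126
= 8571.4 ms


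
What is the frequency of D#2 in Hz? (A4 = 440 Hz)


f = 440 × 2^(n/12) where n = semitones from A4
D#2: -30 semitones from A4
f = 440 × 2^(-30/12)
f = 77.78 Hz


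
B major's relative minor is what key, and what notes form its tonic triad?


Solution.
The relative minor shares the major's key signature and starts on its 6th degree
6th degree = a major 6th above the tonic; a major 6th above B is G#
→ relative minor of B major is G# minor
Tonic triad of G# minor = root + minor 3rd + perfect 5th = G# B D#
= G# minor; triad = G# B D#


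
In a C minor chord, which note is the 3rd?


Working:
Minor triad = root + minor 3rd (3 semitones) + perfect 5th (7 semitones)
A triad on C stacks thirds, so the chord tones use letter names C-E-G
Root: C
Minor 3rd above C: Eb
Perfect 5th above C: G
The 3rd = Eb


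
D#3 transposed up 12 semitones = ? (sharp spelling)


Working:
D#3: chromatic position 3 in octave 3 → absolute = 3×12 + 3 = 39
Transpose up 12: 39 + 12 = 51
51 = 4×12 + 3 → D# in octave 4
Result = D#4


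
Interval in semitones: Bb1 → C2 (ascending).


Step by step:
Absolute semitone position = octave×12 + chromatic position
Bb1: 1×12 + 10 = 22
C2: 2×12 + 0 = 24
Difference = 24 - 22 = 2
= 2 semitones


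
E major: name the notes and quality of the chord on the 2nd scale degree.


E major scale: E F# G# A B C# D#
Diatonic triad on degree 2 stacks scale notes 2, 4, 6: F# A C#
F#→A = 3 semitones; F#→C# = 7 semitones → minor triad
= F# A C# (minor)


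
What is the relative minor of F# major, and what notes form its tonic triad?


Working:
The relative minor shares the major's key signature and starts on its 6th degree
6th degree = a major 6th above the tonic; a major 6th above F# is D#
→ relative minor of F# major is D# minor
Tonic triad of D# minor = root + minor 3rd + perfect 5th = D# F# A#
= D# minor; triad = D# F# A#


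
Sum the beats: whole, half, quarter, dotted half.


Beat values:
  whole = 4 beats
  half = 2 beats
  quarter = 1 beat
  dotted half = 3 beats
Sum = 4 + 2 + 1 + 3
= 10 beats


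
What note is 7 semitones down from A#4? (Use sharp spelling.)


Solution.
A#4: chromatic position 10 in octave 4 → absolute = 4×12 + 10 = 58
Transpose down 7: 58 - 7 = 51
51 = 4×12 + 3 → D# in octave 4
Result = D#4


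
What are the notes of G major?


Reasoning:
Major scale pattern: W-W-H-W-W-W-H (2-2-1-2-2-2-1 semitones)
Starting from G:
  G + 2 semitones → A
  A + 2 semitones → B
  B + 1 semitone → C
  C + 2 semitones → D
  D + 2 semitones → E
  E + 2 semitones → F#
  F# + 1 semitone → G
Scale = G A B C D E F#


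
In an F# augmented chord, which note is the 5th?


Working:
Augmented triad = root + major 3rd (4 semitones) + augmented 5th (8 semitones)
A triad on F# stacks thirds, so the chord tones use letter names F-A-C
Root: F#
Major 3rd above F#: A#
Augmented 5th above F#: C##
The 5th = C##


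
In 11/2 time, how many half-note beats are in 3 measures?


Working:
Time signature 11/2: the bottom number 2 means the half note gets one count
The top number 11 means 11 half-note beats per measure
Total = 11 × 3 measures
= 33 half-note beats


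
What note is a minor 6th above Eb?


Let's work it out.
A 6th spans 6 letter names, so from E we land on C
A minor 6th = 8 semitones above Eb
Spell C at that pitch: Cb
= Cb


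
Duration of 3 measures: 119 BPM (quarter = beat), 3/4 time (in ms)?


Step by step:
Quarter-note beat duration = 60000 / 119 ms
Beats per measure (3/4) = 3
One measure = 3 × 60000 / 119 = 180000 / 119 ms
3 measures = 3 × 180000 / 119 = 540000 / 119
= 4537.8 ms


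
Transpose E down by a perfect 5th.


Solution.
perfect 5th: 5 letter names, 7 semitones
Letter: E - 4 → A
Pitch: E - 7 semitones, spelled as an A → A
= A


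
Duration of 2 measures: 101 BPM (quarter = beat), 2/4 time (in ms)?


Quarter-note beat duration = 60000 / 101 ms
Beats per measure (2/4) = 2
One measure = 2 × 60000 / 101 = 120000 / 101 ms
2 measures = 2 × 120000 / 101 = 240000 / 101
= 2376.2 ms


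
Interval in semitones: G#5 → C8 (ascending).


Step by step:
Absolute semitone position = octave×12 + chromatic position
G#5: 5×12 + 8 = 68
C8: 8×12 + 0 = 96
Difference = 96 - 68 = 28
= 28 semitones


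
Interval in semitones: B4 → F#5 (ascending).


Step by step:
Absolute semitone position = octave×12 + chromatic position
B4: 4×12 + 11 = 59
F#5: 5×12 + 6 = 66
Difference = 66 - 59 = 7
= 7 semitones


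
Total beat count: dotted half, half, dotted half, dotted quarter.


Solution.
Beat values:
  dotted half = 3 beats
  half = 2 beats
  dotted half = 3 beats
  dotted quarter = 1.5 beats
Sum = 3 + 2 + 3 + 1.5
= 9.5 beats


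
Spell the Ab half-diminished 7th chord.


Half-diminished 7th chord = root + minor 3rd + diminished 5th + minor 7th
Seventh chords stack in thirds, so the letter names are A-C-E-G
Root: Ab
Minor 3rd above Ab: Cb
Diminished 5th above Ab: Ebb
Minor 7th above Ab: Gb
Chord = Ab Cb Ebb Gb


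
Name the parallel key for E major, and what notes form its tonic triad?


Let's work it out.
Parallel keys share the same tonic but differ in mode
E major → parallel is E minor
Tonic triad of E minor = E G B
= E minor; triad = E G B


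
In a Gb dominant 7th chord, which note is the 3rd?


Working:
Dominant 7th chord = root + major 3rd + perfect 5th + minor 7th
Seventh chords stack in thirds, so the letter names are G-B-D-F
Root: Gb
Major 3rd above Gb: Bb
Perfect 5th above Gb: Db
Minor 7th above Gb: Fb
The 3rd = Bb


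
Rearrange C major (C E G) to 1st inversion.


Working:
Root position: C E G
1st inversion: move root up an octave
Bass note: E
Notes (bottom to top) = E G C
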